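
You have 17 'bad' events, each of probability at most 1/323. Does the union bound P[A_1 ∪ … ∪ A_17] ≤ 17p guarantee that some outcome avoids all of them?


Union bound: P[∪_{i=1}^{17} A_i] ≤ Σ_i P[A_i] ≤ 17·p = 17·(1/323) = 1/19.
Numerically: 1/19 ≈ 0.0526.
Is 1/19 < 1? YES.
Since P[∪ A_i] ≤ 1/19 < 1, the complement has P[∩ A_i^c] ≥ 1 − 1/19 = 18/19 > 0, so some outcome avoids every A_i.

17·p = 1/19 ≈ 0.0526; existence CERTIFIED by the union bound.


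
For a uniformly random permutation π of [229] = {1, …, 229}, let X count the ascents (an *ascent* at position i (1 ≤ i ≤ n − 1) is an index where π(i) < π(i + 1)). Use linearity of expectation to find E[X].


Write X = Σ X_I over i = 1, …, 228, with X_I the indicator of one ascent.
There are 228 indicators.
For each fixed i, the pair (π(i), π(i+1)) is a uniformly random ordered pair of distinct values from {1, …, 229}; by symmetry P[π(i) < π(i+1)] = 1/2.
By linearity: E[X] = 228 · (1/2) = (229 − 1) · (1/2) = 114 ≈ 114.00000.

E[X] = 114 = 114.00000.


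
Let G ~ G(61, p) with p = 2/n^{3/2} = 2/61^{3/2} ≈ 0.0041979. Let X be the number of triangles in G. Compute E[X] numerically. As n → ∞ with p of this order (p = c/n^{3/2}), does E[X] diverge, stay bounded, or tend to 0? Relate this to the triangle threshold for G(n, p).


Number of potential triangles: C(61, 3) = 35990.
Each occurs with probability p³ ≈ (0.0041979)³ ≈ 7.3978535e-08.
By linearity: E[X] = C(61, 3)·p³ ≈ 35990 · 7.3978535e-08 ≈ 0.00266.
Since α = 3/2 > 1, p = c/n^{3/2} = o(1/n) is below the triangle threshold p ~ 1/n. Asymptotically E[X] ~ (c³/6)·n^{3(1−α)} = (2³/6)·n^{-1.5} → 0, so by Markov's inequality G has no triangles w.h.p.

E[X] ≈ 0.00266; in regime p = Θ(1/n^{3/2}) E[X] tends to 0 (below the triangle threshold p ~ 1/n).


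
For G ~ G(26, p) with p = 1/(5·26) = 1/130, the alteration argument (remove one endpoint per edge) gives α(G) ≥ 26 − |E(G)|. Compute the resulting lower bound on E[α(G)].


E[|E(G)|] = C(26, 2)·p = 325 · (1/130) = 5/2.
E[α(G)] ≥ n − E[|E(G)|] = 26 − 5/2 = 47/2.
Numerically: ≈ 23.5000.
(This is only a lower bound; the true E[α(G)] may be larger.)

E[α(G)] ≥ 47/2 ≈ 23.5000.


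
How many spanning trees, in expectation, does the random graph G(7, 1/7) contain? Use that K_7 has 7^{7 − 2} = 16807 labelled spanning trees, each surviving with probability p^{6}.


K_7 has 7^{7 − 2} = 16807 labelled spanning trees.
For each such spanning tree H, let X_H = 1 if all 6 edges of H are present in G. Then P[X_H = 1] = p^{6} = (1/7)^{6} = 1/117649.
By linearity: E[X] = Σ_H E[X_H] = 16807 · p^{6} = 16807 · 1/117649 = 1/7.
Numerically: E[X] ≈ 0.143.

E[X] = 16807 · (1/7)^{6} = 1/7 ≈ 0.143.


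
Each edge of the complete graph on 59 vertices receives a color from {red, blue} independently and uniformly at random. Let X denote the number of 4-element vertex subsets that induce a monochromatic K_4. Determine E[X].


Let X = Σ_S X_S over the C(59, 4) = 455126 subsets S of size 4, where X_S = 1 if the K_4 on S is monochromatic.
For a fixed S, the K_4 on S has C(4, 2) = 6 edges. P[all 6 edges red] = (1/2)^6, and likewise for blue, so P[monochromatic] = 2·(1/2)^6 = 2^{1 − 6} = 1/32.
By linearity of expectation: E[X] = C(59, 4) · 2^{1 − 6} = 455126 · 1/32 = 227563/16.
Numerically: E[X] ≈ 14222.688.

E[X] = C(59,4)·2^(1−C(4,2)) = 227563/16 ≈ 14222.688.


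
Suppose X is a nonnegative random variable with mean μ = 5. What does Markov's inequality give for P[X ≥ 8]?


μ = E[X] = 5, a = 8.
Markov: P[X ≥ 8] ≤ μ/a = (5)/8 = 5/8.
Numerically: ≈ 0.62500.
(Since a = 8 > μ = 5.00000, the bound 5/8 is < 1 and informative.)

P[X ≥ 8] ≤ 5/8 ≈ 0.62500.


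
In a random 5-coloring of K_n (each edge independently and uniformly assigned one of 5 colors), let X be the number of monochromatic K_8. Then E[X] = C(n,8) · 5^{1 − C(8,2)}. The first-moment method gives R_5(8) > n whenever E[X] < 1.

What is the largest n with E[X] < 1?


We need C(n, 8) · 5^{1 − 28} < 1, i.e. C(n, 8) < 5^{28 − 1} = 7450580596923828125.
Check values of n near the boundary:
  n = 861: C(861, 8) = 7250034996615275865; 7250034996615275865 < 7450580596923828125? YES
  n = 862: C(862, 8) = 7317951015318931845; 7317951015318931845 < 7450580596923828125? YES
  n = 863: C(863, 8) = 7386423071602617757; 7386423071602617757 < 7450580596923828125? YES
  n = 864: C(864, 8) = 7455455062926006708; 7455455062926006708 < 7450580596923828125? NO
  n = 865: C(865, 8) = 7525050909487743060; 7525050909487743060 < 7450580596923828125? NO
The largest n with C(n, 8) < 7450580596923828125 is n = 863 (where E[X] = 7386423071602617757/7450580596923828125 ≈ 0.99139). Hence R_5(8) > 863, i.e. R_5(8) ≥ 864.

Largest n = 863; hence R_5(8) > 863.


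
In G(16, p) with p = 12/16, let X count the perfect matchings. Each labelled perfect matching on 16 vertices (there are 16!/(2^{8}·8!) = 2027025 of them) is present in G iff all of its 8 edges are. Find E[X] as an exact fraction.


K_16 has 16!/(2^{8}·8!) = 2027025 labelled perfect matchings.
For each such perfect matching H, let X_H = 1 if all 8 edges of H are present in G. Then P[X_H = 1] = p^{8} = (3/4)^{8} = 6561/65536.
By linearity: E[X] = Σ_H E[X_H] = 2027025 · p^{8} = 2027025 · 6561/65536 = 13299311025/65536.
Numerically: E[X] ≈ 2.0293e+05.

E[X] = 2027025 · (3/4)^{8} = 13299311025/65536 ≈ 2.0293e+05.


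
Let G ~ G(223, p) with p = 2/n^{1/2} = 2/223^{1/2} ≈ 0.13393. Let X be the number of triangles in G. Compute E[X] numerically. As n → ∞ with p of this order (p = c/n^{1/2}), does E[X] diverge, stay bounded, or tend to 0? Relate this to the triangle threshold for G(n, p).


Number of potential triangles: C(223, 3) = 1823471.
Each occurs with probability p³ ≈ (0.13393)³ ≈ 2.4023302e-03.
By linearity: E[X] = C(223, 3)·p³ ≈ 1823471 · 2.4023302e-03 ≈ 4380.57937.
Since α = 1/2 < 1, p = c/n^{1/2} ≫ 1/n is above the triangle threshold p ~ 1/n. Asymptotically E[X] ~ (c³/6)·n^{3(1−α)} = (2³/6)·n^{1.5} → ∞; triangles are abundant w.h.p.

E[X] ≈ 4380.57937; in regime p = Θ(1/n^{1/2}) E[X] diverges (above the triangle threshold p ~ 1/n).


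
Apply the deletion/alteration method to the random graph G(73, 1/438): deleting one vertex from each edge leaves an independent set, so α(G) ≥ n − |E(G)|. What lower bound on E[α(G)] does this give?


E[|E(G)|] = C(73, 2)·p = 2628 · (1/438) = 6.
E[α(G)] ≥ n − E[|E(G)|] = 73 − 6 = 67.
Numerically: ≈ 67.000000.
(This is only a lower bound; the true E[α(G)] may be larger.)

E[α(G)] ≥ 67 ≈ 67.000000.


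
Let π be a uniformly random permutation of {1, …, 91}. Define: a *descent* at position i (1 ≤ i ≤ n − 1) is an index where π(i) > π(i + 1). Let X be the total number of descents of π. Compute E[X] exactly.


Write X = Σ X_I over i = 1, …, 90, with X_I the indicator of one descent.
There are 90 indicators.
For each fixed i, the pair (π(i), π(i+1)) is a uniformly random ordered pair of distinct values from {1, …, 91}; by symmetry P[π(i) > π(i+1)] = 1/2.
By linearity: E[X] = 90 · (1/2) = (91 − 1) · (1/2) = 45 ≈ 45.00000.

E[X] = 45 = 45.00000.


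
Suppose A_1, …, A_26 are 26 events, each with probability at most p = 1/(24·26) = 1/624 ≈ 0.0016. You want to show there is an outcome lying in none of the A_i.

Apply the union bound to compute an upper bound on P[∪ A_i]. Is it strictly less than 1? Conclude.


Union bound: P[∪_{i=1}^{26} A_i] ≤ Σ_i P[A_i] ≤ 26·p = 26·(1/624) = 1/24.
Numerically: 1/24 ≈ 0.0417.
Is 1/24 < 1? YES.
Since P[∪ A_i] ≤ 1/24 < 1, the complement has P[∩ A_i^c] ≥ 1 − 1/24 = 23/24 > 0, so some outcome avoids every A_i.

26·p = 1/24 ≈ 0.0417; existence CERTIFIED by the union bound.


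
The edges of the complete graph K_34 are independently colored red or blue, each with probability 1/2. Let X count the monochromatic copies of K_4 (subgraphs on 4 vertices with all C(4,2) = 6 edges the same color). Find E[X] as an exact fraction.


Let X = Σ_S X_S over the C(34, 4) = 46376 subsets S of size 4, where X_S = 1 if the K_4 on S is monochromatic.
For a fixed S, the K_4 on S has C(4, 2) = 6 edges. P[all 6 edges red] = (1/2)^6, and likewise for blue, so P[monochromatic] = 2·(1/2)^6 = 2^{1 − 6} = 1/32.
By linearity of expectation: E[X] = C(34, 4) · 2^{1 − 6} = 46376 · 1/32 = 5797/4.
Numerically: E[X] ≈ 1449.250000.

E[X] = C(34,4)·2^(1−C(4,2)) = 5797/4 ≈ 1449.250000.


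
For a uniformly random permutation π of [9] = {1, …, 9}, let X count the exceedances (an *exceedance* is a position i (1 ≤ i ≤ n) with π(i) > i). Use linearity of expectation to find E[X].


Write X = Σ_{i=1}^{9} X_i, where X_i = 1_{π(i) > i}.
For each fixed i, π(i) is uniform over {1, …, 9} (marginal of a uniform permutation), so P[π(i) > i] = (n − i)/n. Summing: Σ_{i=1}^{9} (n − i)/n = (0 + 1 + … + 8)/9 = 9(9 − 1)/(2·9) = (9 − 1)/2.
Hence E[X] = Σ_{i=1}^{9} (9 − i)/9 = 4 ≈ 4.0000.

E[X] = 4 = 4.0000.


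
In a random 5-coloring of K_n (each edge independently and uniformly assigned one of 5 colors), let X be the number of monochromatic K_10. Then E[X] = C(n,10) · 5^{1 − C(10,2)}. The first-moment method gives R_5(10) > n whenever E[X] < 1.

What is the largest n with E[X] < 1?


We need C(n, 10) · 5^{1 − 45} < 1, i.e. C(n, 10) < 5^{45 − 1} = 5684341886080801486968994140625.
Check values of n near the boundary:
  n = 5390: C(5390, 10) = 5655833965919099070255434039753; 5655833965919099070255434039753 < 5684341886080801486968994140625? YES
  n = 5391: C(5391, 10) = 5666344714787188828795213697883; 5666344714787188828795213697883 < 5684341886080801486968994140625? YES
  n = 5392: C(5392, 10) = 5676873040158402483252283957448; 5676873040158402483252283957448 < 5684341886080801486968994140625? YES
  n = 5393: C(5393, 10) = 5687418968154238267170642278008; 5687418968154238267170642278008 < 5684341886080801486968994140625? NO
  n = 5394: C(5394, 10) = 5697982524930156243149785372878; 5697982524930156243149785372878 < 5684341886080801486968994140625? NO
  n = 5395: C(5395, 10) = 5708563736675616143322765475706; 5708563736675616143322765475706 < 5684341886080801486968994140625? NO
The largest n with C(n, 10) < 5684341886080801486968994140625 is n = 5392 (where E[X] = 5676873040158402483252283957448/5684341886080801486968994140625 ≈ 0.998686). Hence R_5(10) > 5392, i.e. R_5(10) ≥ 5393.

Largest n = 5392; hence R_5(10) > 5392.


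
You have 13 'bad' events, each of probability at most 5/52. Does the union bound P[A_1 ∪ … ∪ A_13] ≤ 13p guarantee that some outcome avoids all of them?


Union bound: P[∪_{i=1}^{13} A_i] ≤ Σ_i P[A_i] ≤ 13·p = 13·(5/52) = 5/4.
Numerically: 5/4 ≈ 1.250000.
Is 5/4 < 1? NO.
Since the bound 5/4 is ≥ 1, the union bound is uninformative here; it does NOT by itself certify existence.

13·p = 5/4 ≈ 1.250000; existence NOT certified by the union bound.


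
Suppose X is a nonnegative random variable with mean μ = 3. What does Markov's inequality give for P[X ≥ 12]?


μ = E[X] = 3, a = 12.
Markov: P[X ≥ 12] ≤ μ/a = (3)/12 = 1/4.
Numerically: ≈ 0.250000.
(Since a = 12 > μ = 3.000000, the bound 1/4 is < 1 and informative.)

P[X ≥ 12] ≤ 1/4 ≈ 0.250000.


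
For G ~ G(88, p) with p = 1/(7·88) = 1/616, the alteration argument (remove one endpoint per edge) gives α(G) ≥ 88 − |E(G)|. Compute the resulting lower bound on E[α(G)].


E[|E(G)|] = C(88, 2)·p = 3828 · (1/616) = 87/14.
E[α(G)] ≥ n − E[|E(G)|] = 88 − 87/14 = 1145/14.
Numerically: ≈ 81.786.
(This is only a lower bound; the true E[α(G)] may be larger.)

E[α(G)] ≥ 1145/14 ≈ 81.786.


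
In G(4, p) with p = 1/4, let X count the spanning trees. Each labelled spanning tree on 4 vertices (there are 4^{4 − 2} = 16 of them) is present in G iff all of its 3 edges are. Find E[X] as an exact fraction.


K_4 has 4^{4 − 2} = 16 labelled spanning trees.
For each such spanning tree H, let X_H = 1 if all 3 edges of H are present in G. Then P[X_H = 1] = p^{3} = (1/4)^{3} = 1/64.
By linearity: E[X] = Σ_H E[X_H] = 16 · p^{3} = 16 · 1/64 = 1/4.
Numerically: E[X] ≈ 0.25.

E[X] = 16 · (1/4)^{3} = 1/4 ≈ 0.25.


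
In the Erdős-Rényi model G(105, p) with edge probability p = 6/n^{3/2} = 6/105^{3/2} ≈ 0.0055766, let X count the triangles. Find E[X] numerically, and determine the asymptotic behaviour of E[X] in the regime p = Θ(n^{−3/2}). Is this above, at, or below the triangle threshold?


Number of potential triangles: C(105, 3) = 187460.
Each occurs with probability p³ ≈ (0.0055766)³ ≈ 1.7342109e-07.
By linearity: E[X] = C(105, 3)·p³ ≈ 187460 · 1.7342109e-07 ≈ 0.03251.
Since α = 3/2 > 1, p = c/n^{3/2} = o(1/n) is below the triangle threshold p ~ 1/n. Asymptotically E[X] ~ (c³/6)·n^{3(1−α)} = (6³/6)·n^{-1.5} → 0, so by Markov's inequality G has no triangles w.h.p.

E[X] ≈ 0.03251; in regime p = Θ(1/n^{3/2}) E[X] tends to 0 (below the triangle threshold p ~ 1/n).


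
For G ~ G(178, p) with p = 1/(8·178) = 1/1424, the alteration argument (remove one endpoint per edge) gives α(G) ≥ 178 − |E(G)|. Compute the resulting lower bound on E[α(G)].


E[|E(G)|] = C(178, 2)·p = 15753 · (1/1424) = 177/16.
E[α(G)] ≥ n − E[|E(G)|] = 178 − 177/16 = 2671/16.
Numerically: ≈ 166.9375.
(This is only a lower bound; the true E[α(G)] may be larger.)

E[α(G)] ≥ 2671/16 ≈ 166.9375.


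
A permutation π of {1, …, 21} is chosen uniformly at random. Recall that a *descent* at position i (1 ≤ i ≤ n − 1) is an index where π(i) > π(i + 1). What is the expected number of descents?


Write X = Σ X_I over i = 1, …, 20, with X_I the indicator of one descent.
There are 20 indicators.
For each fixed i, the pair (π(i), π(i+1)) is a uniformly random ordered pair of distinct values from {1, …, 21}; by symmetry P[π(i) > π(i+1)] = 1/2.
By linearity: E[X] = 20 · (1/2) = (21 − 1) · (1/2) = 10 ≈ 10.000000.

E[X] = 10 = 10.000000.


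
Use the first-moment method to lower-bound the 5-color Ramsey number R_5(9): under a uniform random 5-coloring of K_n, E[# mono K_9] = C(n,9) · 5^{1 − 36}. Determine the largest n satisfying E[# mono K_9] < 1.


We need C(n, 9) · 5^{1 − 36} < 1, i.e. C(n, 9) < 5^{36 − 1} = 2910383045673370361328125.
Check values of n near the boundary:
  n = 2170: C(2170, 9) = 2891746779868845075610510; 2891746779868845075610510 < 2910383045673370361328125? YES
  n = 2171: C(2171, 9) = 2903784578674959601827205; 2903784578674959601827205 < 2910383045673370361328125? YES
  n = 2172: C(2172, 9) = 2915866900084148060642020; 2915866900084148060642020 < 2910383045673370361328125? NO
  n = 2173: C(2173, 9) = 2927993888115921319674265; 2927993888115921319674265 < 2910383045673370361328125? NO
The largest n with C(n, 9) < 2910383045673370361328125 is n = 2171 (where E[X] = 580756915734991920365441/582076609134674072265625 ≈ 0.9977328). Hence R_5(9) > 2171, i.e. R_5(9) ≥ 2172.

Largest n = 2171; hence R_5(9) > 2171.


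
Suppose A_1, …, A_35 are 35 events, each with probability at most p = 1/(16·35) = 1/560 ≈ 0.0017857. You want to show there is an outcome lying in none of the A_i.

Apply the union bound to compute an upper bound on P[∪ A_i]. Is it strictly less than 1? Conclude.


Union bound: P[∪_{i=1}^{35} A_i] ≤ Σ_i P[A_i] ≤ 35·p = 35·(1/560) = 1/16.
Numerically: 1/16 ≈ 0.0625000.
Is 1/16 < 1? YES.
Since P[∪ A_i] ≤ 1/16 < 1, the complement has P[∩ A_i^c] ≥ 1 − 1/16 = 15/16 > 0, so some outcome avoids every A_i.

35·p = 1/16 ≈ 0.0625000; existence CERTIFIED by the union bound.


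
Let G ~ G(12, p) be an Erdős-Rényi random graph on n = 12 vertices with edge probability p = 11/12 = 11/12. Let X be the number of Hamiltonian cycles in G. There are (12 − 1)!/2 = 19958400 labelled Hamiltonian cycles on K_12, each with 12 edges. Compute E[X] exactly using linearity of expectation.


K_12 has (12 − 1)!/2 = 19958400 labelled Hamiltonian cycles.
For each such Hamiltonian cycle H, let X_H = 1 if all 12 edges of H are present in G. Then P[X_H = 1] = p^{12} = (11/12)^{12} = 3138428376721/8916100448256.
By linearity of expectation: E[X] = Σ_H E[X_H] = 19958400 · p^{12} = 19958400 · 3138428376721/8916100448256 = 6041474625187925/859963392.
Numerically: E[X] ≈ 7.0253e+06.

E[X] = 19958400 · (11/12)^{12} = 6041474625187925/859963392 ≈ 7.0253e+06.


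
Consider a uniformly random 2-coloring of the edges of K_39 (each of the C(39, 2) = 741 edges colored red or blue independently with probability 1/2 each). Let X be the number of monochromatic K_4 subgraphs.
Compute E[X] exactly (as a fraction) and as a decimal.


Let X = Σ_S X_S over the C(39, 4) = 82251 subsets S of size 4, where X_S = 1 if the K_4 on S is monochromatic.
For a fixed S, the K_4 on S has C(4, 2) = 6 edges. P[all 6 edges red] = (1/2)^6, and likewise for blue, so P[monochromatic] = 2·(1/2)^6 = 2^{1 − 6} = 1/32.
Summing: E[X] = C(39, 4) · 2^{1 − 6} = 82251 · 1/32 = 82251/32.
Numerically: E[X] ≈ 2570.344.

E[X] = C(39,4)·2^(1−C(4,2)) = 82251/32 ≈ 2570.344.


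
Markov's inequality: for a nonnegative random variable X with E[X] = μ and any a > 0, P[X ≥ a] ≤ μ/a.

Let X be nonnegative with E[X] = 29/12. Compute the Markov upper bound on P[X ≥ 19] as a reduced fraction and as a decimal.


μ = E[X] = 29/12, a = 19.
Markov: P[X ≥ 19] ≤ μ/a = (29/12)/19 = 29/228.
Numerically: ≈ 0.1272.
(Since a = 19 > μ = 2.4167, the bound 29/228 is < 1 and informative.)

P[X ≥ 19] ≤ 29/228 ≈ 0.1272.


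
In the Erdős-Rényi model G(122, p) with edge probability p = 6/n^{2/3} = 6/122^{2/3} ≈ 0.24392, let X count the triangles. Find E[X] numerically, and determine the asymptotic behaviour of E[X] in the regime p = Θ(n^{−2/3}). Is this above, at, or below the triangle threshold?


Number of potential triangles: C(122, 3) = 295240.
Each occurs with probability p³ ≈ (0.24392)³ ≈ 1.4512228e-02.
By linearity: E[X] = C(122, 3)·p³ ≈ 295240 · 1.4512228e-02 ≈ 4284.59016.
Since α = 2/3 < 1, p = c/n^{2/3} ≫ 1/n is above the triangle threshold p ~ 1/n. Asymptotically E[X] ~ (c³/6)·n^{3(1−α)} = (6³/6)·n^{1} → ∞; triangles are abundant w.h.p.

E[X] ≈ 4284.59016; in regime p = Θ(1/n^{2/3}) E[X] diverges (above the triangle threshold p ~ 1/n).


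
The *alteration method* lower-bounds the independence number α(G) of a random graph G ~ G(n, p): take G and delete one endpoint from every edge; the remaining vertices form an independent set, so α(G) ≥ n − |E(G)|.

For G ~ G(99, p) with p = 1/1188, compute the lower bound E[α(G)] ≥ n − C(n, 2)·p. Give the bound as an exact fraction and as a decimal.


E[|E(G)|] = C(99, 2)·p = 4851 · (1/1188) = 49/12.
E[α(G)] ≥ n − E[|E(G)|] = 99 − 49/12 = 1139/12.
Numerically: ≈ 94.91667.
(This is only a lower bound; the true E[α(G)] may be larger.)

E[α(G)] ≥ 1139/12 ≈ 94.91667.


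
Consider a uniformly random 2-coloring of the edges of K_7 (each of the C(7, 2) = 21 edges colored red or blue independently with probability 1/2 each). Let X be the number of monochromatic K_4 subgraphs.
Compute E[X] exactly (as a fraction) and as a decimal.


Let X = Σ_S X_S over the C(7, 4) = 35 subsets S of size 4, where X_S = 1 if the K_4 on S is monochromatic.
For a fixed S, the K_4 on S has C(4, 2) = 6 edges. P[all 6 edges red] = (1/2)^6, and likewise for blue, so P[monochromatic] = 2·(1/2)^6 = 2^{1 − 6} = 1/32.
Summing: E[X] = C(7, 4) · 2^{1 − 6} = 35 · 1/32 = 35/32.
Numerically: E[X] ≈ 1.093750.

E[X] = C(7,4)·2^(1−C(4,2)) = 35/32 ≈ 1.093750.


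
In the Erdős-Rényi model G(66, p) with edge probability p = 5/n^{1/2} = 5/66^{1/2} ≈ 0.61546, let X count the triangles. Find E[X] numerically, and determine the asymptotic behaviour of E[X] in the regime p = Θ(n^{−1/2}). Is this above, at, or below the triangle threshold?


Number of potential triangles: C(66, 3) = 45760.
Each occurs with probability p³ ≈ (0.61546)³ ≈ 2.3312782e-01.
By linearity: E[X] = C(66, 3)·p³ ≈ 45760 · 2.3312782e-01 ≈ 10667.92922.
Since α = 1/2 < 1, p = c/n^{1/2} ≫ 1/n is above the triangle threshold p ~ 1/n. Asymptotically E[X] ~ (c³/6)·n^{3(1−α)} = (5³/6)·n^{1.5} → ∞; triangles are abundant w.h.p.

E[X] ≈ 10667.92922; in regime p = Θ(1/n^{1/2}) E[X] diverges (above the triangle threshold p ~ 1/n).


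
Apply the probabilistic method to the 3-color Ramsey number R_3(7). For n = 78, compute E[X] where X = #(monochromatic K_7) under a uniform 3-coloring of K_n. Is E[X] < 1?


E[X] = C(78, 7) · 3^{1 − 21} = 2641902120 · 3^{−20} = 2641902120/3486784401.
As a reduced fraction: E[X] = 293544680/387420489 ≈ 0.758.
Is E[X] < 1? YES.
Since E[X] < 1, there exists a 3-coloring of K_{78} with no monochromatic K_7; hence R_3(7) > 78.

E[X] = 293544680/387420489 ≈ 0.758; E[X] < 1, so R_3(7) > 78.


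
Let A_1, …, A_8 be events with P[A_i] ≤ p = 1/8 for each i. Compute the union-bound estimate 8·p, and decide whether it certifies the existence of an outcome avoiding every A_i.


Union bound: P[∪_{i=1}^{8} A_i] ≤ Σ_i P[A_i] ≤ 8·p = 8·(1/8) = 1.
Numerically: 1 ≈ 1.00000.
Is 1 < 1? NO.
Since the bound 1 is ≥ 1, the union bound is uninformative here; it does NOT by itself certify existence.

8·p = 1 ≈ 1.00000; existence NOT certified by the union bound.


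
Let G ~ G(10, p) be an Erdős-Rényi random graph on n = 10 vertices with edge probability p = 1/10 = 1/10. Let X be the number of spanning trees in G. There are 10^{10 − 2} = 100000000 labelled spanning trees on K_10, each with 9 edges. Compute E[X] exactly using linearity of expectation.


K_10 has 10^{10 − 2} = 100000000 labelled spanning trees.
For each such spanning tree H, let X_H = 1 if all 9 edges of H are present in G. Then P[X_H = 1] = p^{9} = (1/10)^{9} = 1/1000000000.
By linearity of expectation: E[X] = Σ_H E[X_H] = 100000000 · p^{9} = 100000000 · 1/1000000000 = 1/10.
Numerically: E[X] ≈ 0.1.

E[X] = 100000000 · (1/10)^{9} = 1/10 ≈ 0.1.


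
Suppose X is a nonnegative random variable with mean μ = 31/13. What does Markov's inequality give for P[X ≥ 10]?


μ = E[X] = 31/13, a = 10.
Markov: P[X ≥ 10] ≤ μ/a = (31/13)/10 = 31/130.
Numerically: ≈ 0.238.
(Since a = 10 > μ = 2.385, the bound 31/130 is < 1 and informative.)

P[X ≥ 10] ≤ 31/130 ≈ 0.238.


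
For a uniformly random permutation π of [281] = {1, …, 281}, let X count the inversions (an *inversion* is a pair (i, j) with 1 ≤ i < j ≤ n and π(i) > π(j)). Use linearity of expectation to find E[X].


Write X = Σ X_I over the C(281, 2) = 39340 pairs i < j, with X_I the indicator of one inversion.
There are 39340 indicators.
For each fixed pair i < j, the values π(i) and π(j) are two distinct elements of {1, …, 281} in uniformly random order; by symmetry P[π(i) > π(j)] = 1/2.
By linearity: E[X] = 39340 · (1/2) = C(281, 2) · (1/2) = 39340/2 = 19670 ≈ 19670.000.

E[X] = 19670 = 19670.000.


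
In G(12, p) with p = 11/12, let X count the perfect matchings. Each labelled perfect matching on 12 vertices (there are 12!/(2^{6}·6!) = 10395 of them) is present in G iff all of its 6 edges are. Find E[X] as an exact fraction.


K_12 has 12!/(2^{6}·6!) = 10395 labelled perfect matchings.
For each such perfect matching H, let X_H = 1 if all 6 edges of H are present in G. Then P[X_H = 1] = p^{6} = (11/12)^{6} = 1771561/2985984.
By linearity: E[X] = Σ_H E[X_H] = 10395 · p^{6} = 10395 · 1771561/2985984 = 682050985/110592.
Numerically: E[X] ≈ 6.17e+03.

E[X] = 10395 · (11/12)^{6} = 682050985/110592 ≈ 6.17e+03.


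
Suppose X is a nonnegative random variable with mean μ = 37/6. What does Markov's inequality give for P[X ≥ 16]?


μ = E[X] = 37/6, a = 16.
Markov: P[X ≥ 16] ≤ μ/a = (37/6)/16 = 37/96.
Numerically: ≈ 0.385.
(Since a = 16 > μ = 6.167, the bound 37/96 is < 1 and informative.)

P[X ≥ 16] ≤ 37/96 ≈ 0.385.


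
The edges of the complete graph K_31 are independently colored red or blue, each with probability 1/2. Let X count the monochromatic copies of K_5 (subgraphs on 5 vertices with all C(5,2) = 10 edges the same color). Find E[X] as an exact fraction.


Let X = Σ_S X_S over the C(31, 5) = 169911 subsets S of size 5, where X_S = 1 if the K_5 on S is monochromatic.
For a fixed S, the K_5 on S has C(5, 2) = 10 edges. P[all 10 edges red] = (1/2)^10, and likewise for blue, so P[monochromatic] = 2·(1/2)^10 = 2^{1 − 10} = 1/512.
By linearity: E[X] = C(31, 5) · 2^{1 − 10} = 169911 · 1/512 = 169911/512.
Numerically: E[X] ≈ 331.8574.

E[X] = C(31,5)·2^(1−C(5,2)) = 169911/512 ≈ 331.8574.


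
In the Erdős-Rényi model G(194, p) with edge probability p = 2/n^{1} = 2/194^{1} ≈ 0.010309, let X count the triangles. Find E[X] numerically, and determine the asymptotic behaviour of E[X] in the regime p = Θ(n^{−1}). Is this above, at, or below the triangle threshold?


Number of potential triangles: C(194, 3) = 1198144.
Each occurs with probability p³ ≈ (0.010309)³ ≈ 1.0956827e-06.
By linearity: E[X] = C(194, 3)·p³ ≈ 1198144 · 1.0956827e-06 ≈ 1.31279.
Here α = 1, so p = 2/n is exactly at the triangle threshold p ~ 1/n. Asymptotically E[X] → c³/6 = 2³/6 = 4/3 ≈ 1.33333, a bounded constant. In this regime the triangle count is asymptotically Poisson(c³/6).

E[X] ≈ 1.31279; in regime p = Θ(1/n^{1}) E[X] stays bounded (at the triangle threshold p ~ 1/n).


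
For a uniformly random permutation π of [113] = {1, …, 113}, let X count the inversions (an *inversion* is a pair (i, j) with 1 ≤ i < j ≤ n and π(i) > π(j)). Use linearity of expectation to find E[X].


Write X = Σ X_I over the C(113, 2) = 6328 pairs i < j, with X_I the indicator of one inversion.
There are 6328 indicators.
For each fixed pair i < j, the values π(i) and π(j) are two distinct elements of {1, …, 113} in uniformly random order; by symmetry P[π(i) > π(j)] = 1/2.
By linearity: E[X] = 6328 · (1/2) = C(113, 2) · (1/2) = 6328/2 = 3164 ≈ 3164.000000.

E[X] = 3164 = 3164.000000.


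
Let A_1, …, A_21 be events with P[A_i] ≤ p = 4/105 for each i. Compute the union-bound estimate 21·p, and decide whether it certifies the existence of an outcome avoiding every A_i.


Union bound: P[∪_{i=1}^{21} A_i] ≤ Σ_i P[A_i] ≤ 21·p = 21·(4/105) = 4/5.
Numerically: 4/5 ≈ 0.80000.
Is 4/5 < 1? YES.
Since P[∪ A_i] ≤ 4/5 < 1, the complement has P[∩ A_i^c] ≥ 1 − 4/5 = 1/5 > 0, so some outcome avoids every A_i.

21·p = 4/5 ≈ 0.80000; existence CERTIFIED by the union bound.


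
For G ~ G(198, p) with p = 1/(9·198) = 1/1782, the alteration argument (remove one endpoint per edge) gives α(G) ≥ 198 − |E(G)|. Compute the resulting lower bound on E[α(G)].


E[|E(G)|] = C(198, 2)·p = 19503 · (1/1782) = 197/18.
E[α(G)] ≥ n − E[|E(G)|] = 198 − 197/18 = 3367/18.
Numerically: ≈ 187.05556.
(This is only a lower bound; the true E[α(G)] may be larger.)

E[α(G)] ≥ 3367/18 ≈ 187.05556.


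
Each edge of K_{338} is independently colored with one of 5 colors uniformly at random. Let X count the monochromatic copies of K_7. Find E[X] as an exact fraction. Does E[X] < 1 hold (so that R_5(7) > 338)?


E[X] = C(338, 7) · 5^{1 − 21} = 93935323022736 · 5^{−20} = 93935323022736/95367431640625.
As a reduced fraction: E[X] = 93935323022736/95367431640625 ≈ 0.984983.
Is E[X] < 1? YES.
Since E[X] < 1, there exists a 5-coloring of K_{338} with no monochromatic K_7; hence R_5(7) > 338.

E[X] = 93935323022736/95367431640625 ≈ 0.984983; E[X] < 1, so R_5(7) > 338.


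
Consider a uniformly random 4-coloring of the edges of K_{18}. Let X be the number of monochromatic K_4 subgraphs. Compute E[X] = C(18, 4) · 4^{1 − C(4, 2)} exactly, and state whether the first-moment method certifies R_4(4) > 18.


E[X] = C(18, 4) · 4^{1 − 6} = 3060 · 4^{−5} = 3060/1024.
As a reduced fraction: E[X] = 765/256 ≈ 2.988.
Is E[X] < 1? NO.
Since E[X] ≥ 1, the first-moment bound is inconclusive at n = 18; it does NOT by itself certify R_4(4) > 18.

E[X] = 765/256 ≈ 2.988; E[X] ≥ 1; first-moment method inconclusive here.


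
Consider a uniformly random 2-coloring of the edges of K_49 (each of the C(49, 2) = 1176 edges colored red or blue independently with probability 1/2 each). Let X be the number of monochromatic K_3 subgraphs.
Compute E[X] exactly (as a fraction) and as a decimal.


Let X = Σ_S X_S over the C(49, 3) = 18424 subsets S of size 3, where X_S = 1 if the K_3 on S is monochromatic.
For a fixed S, the K_3 on S has C(3, 2) = 3 edges. P[all 3 edges red] = (1/2)^3, and likewise for blue, so P[monochromatic] = 2·(1/2)^3 = 2^{1 − 3} = 1/4.
By linearity: E[X] = C(49, 3) · 2^{1 − 3} = 18424 · 1/4 = 4606.
Numerically: E[X] ≈ 4606.00000.

E[X] = C(49,3)·2^(1−C(3,2)) = 4606 ≈ 4606.00000.


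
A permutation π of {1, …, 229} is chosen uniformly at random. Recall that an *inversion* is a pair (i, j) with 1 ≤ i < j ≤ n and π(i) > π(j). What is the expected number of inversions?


Write X = Σ X_I over the C(229, 2) = 26106 pairs i < j, with X_I the indicator of one inversion.
There are 26106 indicators.
For each fixed pair i < j, the values π(i) and π(j) are two distinct elements of {1, …, 229} in uniformly random order; by symmetry P[π(i) > π(j)] = 1/2.
By linearity: E[X] = 26106 · (1/2) = C(229, 2) · (1/2) = 26106/2 = 13053 ≈ 13053.00000.

E[X] = 13053 = 13053.00000.


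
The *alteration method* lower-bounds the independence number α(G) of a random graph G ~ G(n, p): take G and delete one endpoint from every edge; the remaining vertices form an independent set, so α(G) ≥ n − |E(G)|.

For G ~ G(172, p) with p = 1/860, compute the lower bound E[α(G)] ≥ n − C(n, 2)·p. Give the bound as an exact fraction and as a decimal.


E[|E(G)|] = C(172, 2)·p = 14706 · (1/860) = 171/10.
E[α(G)] ≥ n − E[|E(G)|] = 172 − 171/10 = 1549/10.
Numerically: ≈ 154.900.
(This is only a lower bound; the true E[α(G)] may be larger.)

E[α(G)] ≥ 1549/10 ≈ 154.900.


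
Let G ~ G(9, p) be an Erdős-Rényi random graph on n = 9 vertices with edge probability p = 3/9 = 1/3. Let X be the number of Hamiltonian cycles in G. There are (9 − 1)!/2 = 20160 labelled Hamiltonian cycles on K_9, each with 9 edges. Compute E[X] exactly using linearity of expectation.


K_9 has (9 − 1)!/2 = 20160 labelled Hamiltonian cycles.
For each such Hamiltonian cycle H, let X_H = 1 if all 9 edges of H are present in G. Then P[X_H = 1] = p^{9} = (1/3)^{9} = 1/19683.
Summing the indicators: E[X] = Σ_H E[X_H] = 20160 · p^{9} = 20160 · 1/19683 = 2240/2187.
Numerically: E[X] ≈ 1.02.

E[X] = 20160 · (1/3)^{9} = 2240/2187 ≈ 1.02.


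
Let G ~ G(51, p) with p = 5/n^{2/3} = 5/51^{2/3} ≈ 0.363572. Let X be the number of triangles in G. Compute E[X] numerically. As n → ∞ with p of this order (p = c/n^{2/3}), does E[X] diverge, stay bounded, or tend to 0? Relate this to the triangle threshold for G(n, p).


Number of potential triangles: C(51, 3) = 20825.
Each occurs with probability p³ ≈ (0.363572)³ ≈ 4.80584391e-02.
By linearity: E[X] = C(51, 3)·p³ ≈ 20825 · 4.80584391e-02 ≈ 1000.816993.
Since α = 2/3 < 1, p = c/n^{2/3} ≫ 1/n is above the triangle threshold p ~ 1/n. Asymptotically E[X] ~ (c³/6)·n^{3(1−α)} = (5³/6)·n^{1} → ∞; triangles are abundant w.h.p.

E[X] ≈ 1000.816993; in regime p = Θ(1/n^{2/3}) E[X] diverges (above the triangle threshold p ~ 1/n).


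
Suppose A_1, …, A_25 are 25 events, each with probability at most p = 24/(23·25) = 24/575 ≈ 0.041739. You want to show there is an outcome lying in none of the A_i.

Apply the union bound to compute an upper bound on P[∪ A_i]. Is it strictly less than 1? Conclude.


Union bound: P[∪_{i=1}^{25} A_i] ≤ Σ_i P[A_i] ≤ 25·p = 25·(24/575) = 24/23.
Numerically: 24/23 ≈ 1.043478.
Is 24/23 < 1? NO.
Since the bound 24/23 is ≥ 1, the union bound is uninformative here; it does NOT by itself certify existence.

25·p = 24/23 ≈ 1.043478; existence NOT certified by the union bound.


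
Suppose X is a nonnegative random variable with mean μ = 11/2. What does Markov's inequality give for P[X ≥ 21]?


μ = E[X] = 11/2, a = 21.
Markov: P[X ≥ 21] ≤ μ/a = (11/2)/21 = 11/42.
Numerically: ≈ 0.262.
(Since a = 21 > μ = 5.500, the bound 11/42 is < 1 and informative.)

P[X ≥ 21] ≤ 11/42 ≈ 0.262.


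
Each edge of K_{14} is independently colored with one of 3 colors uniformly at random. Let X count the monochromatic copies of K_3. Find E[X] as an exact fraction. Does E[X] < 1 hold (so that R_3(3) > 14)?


E[X] = C(14, 3) · 3^{1 − 3} = 364 · 3^{−2} = 364/9.
As a reduced fraction: E[X] = 364/9 ≈ 40.444444.
Is E[X] < 1? NO.
Since E[X] ≥ 1, the first-moment bound is inconclusive at n = 14; it does NOT by itself certify R_3(3) > 14.

E[X] = 364/9 ≈ 40.444444; E[X] ≥ 1; first-moment method inconclusive here.


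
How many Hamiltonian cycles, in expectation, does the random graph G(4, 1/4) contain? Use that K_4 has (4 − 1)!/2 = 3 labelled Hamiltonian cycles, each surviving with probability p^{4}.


K_4 has (4 − 1)!/2 = 3 labelled Hamiltonian cycles.
For each such Hamiltonian cycle H, let X_H = 1 if all 4 edges of H are present in G. Then P[X_H = 1] = p^{4} = (1/4)^{4} = 1/256.
Summing the indicators: E[X] = Σ_H E[X_H] = 3 · p^{4} = 3 · 1/256 = 3/256.
Numerically: E[X] ≈ 0.011719.

E[X] = 3 · (1/4)^{4} = 3/256 ≈ 0.011719.


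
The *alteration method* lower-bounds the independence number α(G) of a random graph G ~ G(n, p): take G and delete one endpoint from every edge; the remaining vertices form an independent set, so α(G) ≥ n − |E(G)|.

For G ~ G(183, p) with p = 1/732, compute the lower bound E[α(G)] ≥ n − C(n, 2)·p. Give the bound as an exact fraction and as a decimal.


E[|E(G)|] = C(183, 2)·p = 16653 · (1/732) = 91/4.
E[α(G)] ≥ n − E[|E(G)|] = 183 − 91/4 = 641/4.
Numerically: ≈ 160.250000.
(This is only a lower bound; the true E[α(G)] may be larger.)

E[α(G)] ≥ 641/4 ≈ 160.250000.


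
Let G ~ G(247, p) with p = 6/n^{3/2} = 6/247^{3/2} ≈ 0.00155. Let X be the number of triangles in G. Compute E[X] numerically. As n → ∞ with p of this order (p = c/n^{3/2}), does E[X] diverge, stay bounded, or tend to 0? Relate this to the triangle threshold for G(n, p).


Number of potential triangles: C(247, 3) = 2481115.
Each occurs with probability p³ ≈ (0.00155)³ ≈ 3.69247e-09.
By linearity: E[X] = C(247, 3)·p³ ≈ 2481115 · 3.69247e-09 ≈ 0.009.
Since α = 3/2 > 1, p = c/n^{3/2} = o(1/n) is below the triangle threshold p ~ 1/n. Asymptotically E[X] ~ (c³/6)·n^{3(1−α)} = (6³/6)·n^{-1.5} → 0, so by Markov's inequality G has no triangles w.h.p.

E[X] ≈ 0.009; in regime p = Θ(1/n^{3/2}) E[X] tends to 0 (below the triangle threshold p ~ 1/n).


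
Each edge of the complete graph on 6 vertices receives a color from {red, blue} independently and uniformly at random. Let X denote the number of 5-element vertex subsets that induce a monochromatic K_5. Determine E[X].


Let X = Σ_S X_S over the C(6, 5) = 6 subsets S of size 5, where X_S = 1 if the K_5 on S is monochromatic.
For a fixed S, the K_5 on S has C(5, 2) = 10 edges. P[all 10 edges red] = (1/2)^10, and likewise for blue, so P[monochromatic] = 2·(1/2)^10 = 2^{1 − 10} = 1/512.
By linearity: E[X] = C(6, 5) · 2^{1 − 10} = 6 · 1/512 = 3/256.
Numerically: E[X] ≈ 0.012.

E[X] = C(6,5)·2^(1−C(5,2)) = 3/256 ≈ 0.012.


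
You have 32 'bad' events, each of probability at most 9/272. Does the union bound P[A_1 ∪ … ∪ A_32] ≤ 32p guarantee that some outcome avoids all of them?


Union bound: P[∪_{i=1}^{32} A_i] ≤ Σ_i P[A_i] ≤ 32·p = 32·(9/272) = 18/17.
Numerically: 18/17 ≈ 1.058824.
Is 18/17 < 1? NO.
Since the bound 18/17 is ≥ 1, the union bound is uninformative here; it does NOT by itself certify existence.

32·p = 18/17 ≈ 1.058824; existence NOT certified by the union bound.


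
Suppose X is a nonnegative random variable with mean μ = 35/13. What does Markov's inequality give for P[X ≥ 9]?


μ = E[X] = 35/13, a = 9.
Markov: P[X ≥ 9] ≤ μ/a = (35/13)/9 = 35/117.
Numerically: ≈ 0.299.
(Since a = 9 > μ = 2.692, the bound 35/117 is < 1 and informative.)

P[X ≥ 9] ≤ 35/117 ≈ 0.299.


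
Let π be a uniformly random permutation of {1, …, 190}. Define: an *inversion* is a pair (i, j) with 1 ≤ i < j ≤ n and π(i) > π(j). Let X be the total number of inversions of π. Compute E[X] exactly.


Write X = Σ X_I over the C(190, 2) = 17955 pairs i < j, with X_I the indicator of one inversion.
There are 17955 indicators.
For each fixed pair i < j, the values π(i) and π(j) are two distinct elements of {1, …, 190} in uniformly random order; by symmetry P[π(i) > π(j)] = 1/2.
By linearity: E[X] = 17955 · (1/2) = C(190, 2) · (1/2) = 17955/2 = 17955/2 ≈ 8977.500000.

E[X] = 17955/2 = 8977.500000.


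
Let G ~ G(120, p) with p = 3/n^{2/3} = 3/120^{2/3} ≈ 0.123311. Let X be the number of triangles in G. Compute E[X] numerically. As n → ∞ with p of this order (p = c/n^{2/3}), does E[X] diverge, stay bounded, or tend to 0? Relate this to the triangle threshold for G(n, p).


Number of potential triangles: C(120, 3) = 280840.
Each occurs with probability p³ ≈ (0.123311)³ ≈ 1.87500000e-03.
By linearity: E[X] = C(120, 3)·p³ ≈ 280840 · 1.87500000e-03 ≈ 526.575000.
Since α = 2/3 < 1, p = c/n^{2/3} ≫ 1/n is above the triangle threshold p ~ 1/n. Asymptotically E[X] ~ (c³/6)·n^{3(1−α)} = (3³/6)·n^{1} → ∞; triangles are abundant w.h.p.

E[X] ≈ 526.575000; in regime p = Θ(1/n^{2/3}) E[X] diverges (above the triangle threshold p ~ 1/n).


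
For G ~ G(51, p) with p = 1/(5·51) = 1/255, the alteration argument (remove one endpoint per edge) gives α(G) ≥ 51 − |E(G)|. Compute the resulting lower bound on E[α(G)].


E[|E(G)|] = C(51, 2)·p = 1275 · (1/255) = 5.
E[α(G)] ≥ n − E[|E(G)|] = 51 − 5 = 46.
Numerically: ≈ 46.0000.
(This is only a lower bound; the true E[α(G)] may be larger.)

E[α(G)] ≥ 46 ≈ 46.0000.


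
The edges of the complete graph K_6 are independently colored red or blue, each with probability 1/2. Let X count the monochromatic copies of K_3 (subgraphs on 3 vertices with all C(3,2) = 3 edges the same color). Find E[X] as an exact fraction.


Let X = Σ_S X_S over the C(6, 3) = 20 subsets S of size 3, where X_S = 1 if the K_3 on S is monochromatic.
For a fixed S, the K_3 on S has C(3, 2) = 3 edges. P[all 3 edges red] = (1/2)^3, and likewise for blue, so P[monochromatic] = 2·(1/2)^3 = 2^{1 − 3} = 1/4.
By linearity: E[X] = C(6, 3) · 2^{1 − 3} = 20 · 1/4 = 5.
Numerically: E[X] ≈ 5.0000.

E[X] = C(6,3)·2^(1−C(3,2)) = 5 ≈ 5.0000.


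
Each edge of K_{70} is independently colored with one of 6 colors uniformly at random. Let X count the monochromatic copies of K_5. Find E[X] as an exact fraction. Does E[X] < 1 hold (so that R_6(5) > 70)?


E[X] = C(70, 5) · 6^{1 − 10} = 12103014 · 6^{−9} = 12103014/10077696.
As a reduced fraction: E[X] = 2017169/1679616 ≈ 1.201.
Is E[X] < 1? NO.
Since E[X] ≥ 1, the first-moment bound is inconclusive at n = 70; it does NOT by itself certify R_6(5) > 70.

E[X] = 2017169/1679616 ≈ 1.201; E[X] ≥ 1; first-moment method inconclusive here.


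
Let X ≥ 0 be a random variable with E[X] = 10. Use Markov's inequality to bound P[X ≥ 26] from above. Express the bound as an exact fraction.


μ = E[X] = 10, a = 26.
Markov: P[X ≥ 26] ≤ μ/a = (10)/26 = 5/13.
Numerically: ≈ 0.384615.
(Since a = 26 > μ = 10.000000, the bound 5/13 is < 1 and informative.)

P[X ≥ 26] ≤ 5/13 ≈ 0.384615.


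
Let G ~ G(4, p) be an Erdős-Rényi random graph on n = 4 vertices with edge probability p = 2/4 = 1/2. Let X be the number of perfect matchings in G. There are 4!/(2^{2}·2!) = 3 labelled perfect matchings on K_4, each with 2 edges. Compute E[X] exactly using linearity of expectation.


K_4 has 4!/(2^{2}·2!) = 3 labelled perfect matchings.
For each such perfect matching H, let X_H = 1 if all 2 edges of H are present in G. Then P[X_H = 1] = p^{2} = (1/2)^{2} = 1/4.
By linearity: E[X] = Σ_H E[X_H] = 3 · p^{2} = 3 · 1/4 = 3/4.
Numerically: E[X] ≈ 0.75.

E[X] = 3 · (1/2)^{2} = 3/4 ≈ 0.75.
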